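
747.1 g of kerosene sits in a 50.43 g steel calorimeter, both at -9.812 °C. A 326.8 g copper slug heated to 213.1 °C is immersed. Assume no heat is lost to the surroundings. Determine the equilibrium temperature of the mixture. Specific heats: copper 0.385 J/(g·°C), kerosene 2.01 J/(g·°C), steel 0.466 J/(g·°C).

With ΣQ=0 the equilibrium temperature is the m·c-weighted mean:
T_f = (125.82·213.1 + 1501.7·(-9.812) + 23.5·(-9.812)) / (125.82 + 1501.7 + 23.5)
    = 11847 / 1651 ≈ 7.18 °C

T_f ≈ 7.2 °C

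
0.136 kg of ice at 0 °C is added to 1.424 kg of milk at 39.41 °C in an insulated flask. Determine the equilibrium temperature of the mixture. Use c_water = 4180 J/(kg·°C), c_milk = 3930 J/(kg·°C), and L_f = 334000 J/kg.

Let T be the final temperature. ΣQ_i = 0:
melt ice: 0.136×334000 = 45424; warm the meltwater: 568.48 T; milk: 5596.3(T − 39.41)
6164.8 T = 220551 − 45424 = 175127
T ≈ 28.41 °C — above 0 °C, consistent with complete melting.

T_f ≈ 28.4 °C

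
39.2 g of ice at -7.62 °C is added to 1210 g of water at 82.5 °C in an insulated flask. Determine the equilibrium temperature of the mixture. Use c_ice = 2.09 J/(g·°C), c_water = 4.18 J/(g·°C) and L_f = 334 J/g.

Conservation of energy gives ΣQ = 0:
warm ice to 0 °C: 39.2×2.09×(0 − (-7.62)) = 624.29
  fusion: m_ice L_f = 39.2×334 = 13093
  meltwater 0→T: 39.2×4.18×T = 163.86 T
  water: 5057.8(T − 82.5)
5221.7 T = 417268 − 13717 = 403551
T ≈ 77.28 °C. Since T > 0 °C, the all-ice-melts assumption holds.

T_f ≈ 77.3 °C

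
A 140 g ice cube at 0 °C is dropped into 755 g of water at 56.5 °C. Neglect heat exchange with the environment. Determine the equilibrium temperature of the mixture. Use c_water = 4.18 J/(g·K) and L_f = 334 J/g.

Heat gained plus heat lost sum to zero:
fusion: m_ice L_f = 140·334 = 46760; meltwater 0→T: 140·4.18·T = 585.2 T; water cools: 755·4.18·(T − 56.5) = 3155.9(T − 56.5)
3741.1 T = 178308 − 46760 = 131548
T ≈ 35.16 °C (positive, so assuming full melt was valid).

T_f ≈ 35.2 °C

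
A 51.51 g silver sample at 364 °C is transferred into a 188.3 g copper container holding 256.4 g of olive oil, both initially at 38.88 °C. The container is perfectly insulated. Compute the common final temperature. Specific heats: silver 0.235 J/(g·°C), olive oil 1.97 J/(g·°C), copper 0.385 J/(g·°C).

T_f ≈ 45.6 °C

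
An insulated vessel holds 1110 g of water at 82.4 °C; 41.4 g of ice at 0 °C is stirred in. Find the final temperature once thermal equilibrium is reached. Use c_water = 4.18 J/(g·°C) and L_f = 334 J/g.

T_f ≈ 76.6 °C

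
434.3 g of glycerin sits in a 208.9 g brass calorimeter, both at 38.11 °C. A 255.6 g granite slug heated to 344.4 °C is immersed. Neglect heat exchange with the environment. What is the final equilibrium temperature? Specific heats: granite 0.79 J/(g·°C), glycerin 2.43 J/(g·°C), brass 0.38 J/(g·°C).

T_f ≈ 84.4 °C

Let T be the final temperature. ΣQ_i = 0:
255.6×0.79×(T − 344.4) + 434.3×2.43×(T − 38.11) + 208.9×0.38×(T − 38.11) = 0
1336.7 T = 112787
T ≈ 84.38 °C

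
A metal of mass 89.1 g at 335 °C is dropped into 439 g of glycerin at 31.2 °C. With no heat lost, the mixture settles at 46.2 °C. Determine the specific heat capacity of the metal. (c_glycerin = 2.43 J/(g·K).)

c ≈ 0.622 J/(g·K)

m_s c (T_s − T_f) = m_glycerin c_glycerin (T_f − T_0):
89.1×c×(335 − 46.2) = 439×2.43×(46.2 − 31.2)
25732 c = 16002  ⇒  c ≈ 0.6219 J/(g·K)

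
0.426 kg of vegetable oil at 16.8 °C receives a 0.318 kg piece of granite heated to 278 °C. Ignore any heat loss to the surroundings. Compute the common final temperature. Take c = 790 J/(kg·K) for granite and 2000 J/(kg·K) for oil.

T_f ≈ 76.3 °C

T_f = Σ m_i c_i T_i / Σ m_i c_i:
T_f = (251.22*278 + 852*16.8) / (251.22 + 852)
    = 84153 / 1103.2 ≈ 76.28 °C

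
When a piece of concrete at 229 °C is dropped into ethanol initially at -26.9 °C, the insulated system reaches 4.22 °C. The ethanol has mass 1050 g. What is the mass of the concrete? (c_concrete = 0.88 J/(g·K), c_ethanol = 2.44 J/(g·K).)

|Q_concrete| = |Q_ethanol|:
m×0.88×(229 − 4.22) = 1050×2.44×(4.22 − (-26.9))
197.81 m = 79729  ⇒  m ≈ 403.1 g

m ≈ 403 g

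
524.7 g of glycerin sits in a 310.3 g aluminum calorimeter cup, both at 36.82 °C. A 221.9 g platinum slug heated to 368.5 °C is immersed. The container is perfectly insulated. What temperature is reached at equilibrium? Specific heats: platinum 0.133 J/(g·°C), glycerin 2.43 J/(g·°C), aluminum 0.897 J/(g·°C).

T_f is the heat-capacity-weighted average of the initial temperatures:
T_f = (29.51·368.5 + 1275·36.82 + 278.34·36.82) / (29.51 + 1275 + 278.34)
    = 68070 / 1582.9 ≈ 43.00 °C

T_f ≈ 43.0 °C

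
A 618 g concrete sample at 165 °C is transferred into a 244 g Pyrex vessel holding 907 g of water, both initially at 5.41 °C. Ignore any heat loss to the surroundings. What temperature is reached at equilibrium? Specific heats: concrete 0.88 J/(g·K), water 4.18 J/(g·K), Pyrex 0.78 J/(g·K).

Net heat exchanged in the isolated system is zero:
618×0.88×(T − 165) + 907×4.18×(T − 5.41) + 244×0.78×(T − 5.41) = 0
543.84(T − 165) + 3791.3(T − 5.41) + 190.32(T − 5.41) = 0
(543.84 + 3791.3 + 190.32) T = 543.84×165 + 3791.3×5.41 + 190.32×5.41
T = 111274 / 4525.4 = 24.6 °C

T_f ≈ 24.6 °C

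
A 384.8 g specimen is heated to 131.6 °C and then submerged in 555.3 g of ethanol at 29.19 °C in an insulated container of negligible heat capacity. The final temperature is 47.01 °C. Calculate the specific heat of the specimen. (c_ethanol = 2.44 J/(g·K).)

c ≈ 0.742 J/(g·K)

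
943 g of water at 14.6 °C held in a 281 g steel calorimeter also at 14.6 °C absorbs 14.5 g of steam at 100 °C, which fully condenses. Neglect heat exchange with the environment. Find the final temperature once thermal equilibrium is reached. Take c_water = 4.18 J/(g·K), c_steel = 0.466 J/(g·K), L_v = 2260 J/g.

Net heat exchanged in the isolated system is zero:
latent heat released on condensation: 14.5·2260 = 32770; condensed water 100 °C→T: 60.61(T − 100); water warms: 943·4.18·(T − 14.6) = 3941.7(T − 14.6); steel cup: 281·0.466·(T − 14.6) = 130.95(T − 14.6)
4133.3 T = 32770 + 6061 + 59461 = 98292
T ≈ 23.78 °C — below 100 °C, confirming all the steam condensed.

T_f ≈ 23.8 °C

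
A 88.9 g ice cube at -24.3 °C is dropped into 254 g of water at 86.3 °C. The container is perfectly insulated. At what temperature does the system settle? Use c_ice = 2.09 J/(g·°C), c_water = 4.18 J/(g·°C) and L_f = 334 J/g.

Taking heat into each body as positive, Σ m c ΔT = 0:
ice -24.3→0 °C: 88.9×2.09×24.3 = 4515; latent heat to melt: 88.9×334 = 29693; warm the meltwater: 371.6 T; water: 1061.7(T − 86.3)
1433.3 T = 91626 − 34208 = 57419
T ≈ 40.06 °C. Since T > 0 °C, the all-ice-melts assumption holds.

T_f ≈ 40.1 °C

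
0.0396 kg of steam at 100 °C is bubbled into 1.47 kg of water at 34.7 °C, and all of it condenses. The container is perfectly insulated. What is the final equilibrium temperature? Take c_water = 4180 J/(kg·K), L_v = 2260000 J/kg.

Sum of m c ΔT and latent-heat terms is zero:
latent heat released on condensation: 0.0396×2260000 = 89496; condensed water 100 °C→T: 165.53(T − 100); water warms: 1.47×4180×(T − 34.7) = 6144.6(T − 34.7)
6310.1 T = 89496 + 16553 + 213218 = 319266
T ≈ 50.60 °C — below 100 °C, confirming all the steam condensed.

T_f ≈ 50.6 °C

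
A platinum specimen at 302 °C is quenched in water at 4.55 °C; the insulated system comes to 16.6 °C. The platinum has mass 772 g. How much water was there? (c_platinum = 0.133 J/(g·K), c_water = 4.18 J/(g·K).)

m ≈ 582 g

Setting the total heat transfer to zero:
772×0.133×(16.6 − 302) + m×4.18×(16.6 − 4.55) = 0
50.37 m = 29304
m = 29304/50.37 ≈ 581.8 g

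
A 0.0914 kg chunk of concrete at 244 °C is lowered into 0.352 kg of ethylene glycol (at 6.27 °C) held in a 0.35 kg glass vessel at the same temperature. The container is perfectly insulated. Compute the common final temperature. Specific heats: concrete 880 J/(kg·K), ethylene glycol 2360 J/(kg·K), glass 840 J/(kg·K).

T_f ≈ 22.1 °C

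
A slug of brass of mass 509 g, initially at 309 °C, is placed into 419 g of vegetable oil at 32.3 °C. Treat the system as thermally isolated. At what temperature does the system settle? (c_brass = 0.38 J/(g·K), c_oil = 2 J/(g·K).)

T_f ≈ 84.2 °C

Energy conservation, ΣQ = 0:
509·0.38·(T − 309) + 419·2·(T − 32.3) = 0
193.42(T − 309) + 838(T − 32.3) = 0
1031.4 T = 86834
T ≈ 84.19 °C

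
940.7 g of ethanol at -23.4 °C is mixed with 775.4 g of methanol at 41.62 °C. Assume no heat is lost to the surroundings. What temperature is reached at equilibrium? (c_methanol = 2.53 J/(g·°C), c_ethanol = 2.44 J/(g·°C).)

T_f ≈ 6.6 °C

Set heat shed by the hot body equal to heat absorbed by the cold body:
775.4×2.53×(41.62 − T) = 940.7×2.44×(T − (-23.4))
1961.8(41.62 − T) = 2295.3(T − (-23.4))
4257.1 T = 27938  ⇒  T ≈ 6.56 °C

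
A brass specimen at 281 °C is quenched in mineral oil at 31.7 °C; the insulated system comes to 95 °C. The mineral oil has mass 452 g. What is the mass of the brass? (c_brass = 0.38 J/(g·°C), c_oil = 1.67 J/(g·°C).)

m ≈ 676 g

|Q_brass| = |Q_oil|:
m×0.38×(281 − 95) = 452×1.67×(95 − 31.7)
70.68 m = 47781  ⇒  m ≈ 676 g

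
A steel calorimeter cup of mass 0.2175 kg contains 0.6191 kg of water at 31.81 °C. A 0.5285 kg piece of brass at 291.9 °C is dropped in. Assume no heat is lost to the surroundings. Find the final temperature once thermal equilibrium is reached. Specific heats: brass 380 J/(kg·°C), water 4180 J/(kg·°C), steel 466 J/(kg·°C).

T_f ≈ 49.9 °C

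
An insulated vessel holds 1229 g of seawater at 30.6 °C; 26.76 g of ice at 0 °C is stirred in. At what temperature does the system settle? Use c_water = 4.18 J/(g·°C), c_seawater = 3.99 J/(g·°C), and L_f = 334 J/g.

Sum of m c ΔT and latent-heat terms is zero:
latent heat to melt: 26.76·334 = 8937.8; meltwater 0→T: 26.76·4.18·T = 111.86 T; seawater cools: 1229·3.99·(T − 30.6) = 4903.7(T − 30.6)
5015.6 T = 150054 − 8937.8 = 141116
T ≈ 28.14 °C (positive, so assuming full melt was valid).

T_f ≈ 28.1 °C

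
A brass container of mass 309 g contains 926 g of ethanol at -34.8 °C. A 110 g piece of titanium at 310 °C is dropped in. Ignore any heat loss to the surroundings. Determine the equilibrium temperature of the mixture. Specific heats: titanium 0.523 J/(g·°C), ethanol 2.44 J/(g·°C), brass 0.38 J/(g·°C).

Let T be the final temperature. ΣQ_i = 0:
110*0.523*(T − 310) + 926*2.44*(T − (-34.8)) + 309*0.38*(T − (-34.8)) = 0
2434.4 T = -64880
T = -64880 / 2434.4 = -26.7 °C

T_f ≈ -26.7 °C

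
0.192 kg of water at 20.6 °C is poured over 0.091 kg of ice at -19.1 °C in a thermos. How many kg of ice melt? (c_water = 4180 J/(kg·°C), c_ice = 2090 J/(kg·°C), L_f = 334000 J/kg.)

m_melted ≈ 0.0386 kg

Heat available from the water dropping to 0 °C: 0.192×4180×20.6 = 16533 J.
Warming the ice to 0 °C takes 0.091×2090×19.1 = 3632.6 J, leaving 12900 J for melting.
Fully melting the ice requires m_ice L_f = 0.091×334000 = 30394 J.
That's not enough to melt it all — equilibrium is at 0 °C with ice remaining.
m_melted×334000 = 12900  ⇒  m_melted ≈ 0.03862 kg.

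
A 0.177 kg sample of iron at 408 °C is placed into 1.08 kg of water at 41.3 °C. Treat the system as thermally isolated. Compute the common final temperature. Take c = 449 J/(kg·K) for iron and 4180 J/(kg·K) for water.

T_f ≈ 47.6 °C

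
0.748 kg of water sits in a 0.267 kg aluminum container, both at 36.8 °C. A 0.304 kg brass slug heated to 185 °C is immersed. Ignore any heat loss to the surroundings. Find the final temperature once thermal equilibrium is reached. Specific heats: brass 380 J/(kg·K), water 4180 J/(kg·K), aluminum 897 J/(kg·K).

Let T be the final temperature. ΣQ_i = 0:
0.304*380*(T − 185) + 0.748*4180*(T − 36.8) + 0.267*897*(T − 36.8) = 0
3481.7 T = 145245
T = 145245 / 3481.7 = 41.7 °C

T_f ≈ 41.7 °C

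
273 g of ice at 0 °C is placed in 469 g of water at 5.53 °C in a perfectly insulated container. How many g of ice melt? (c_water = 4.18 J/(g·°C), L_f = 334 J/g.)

m_melted ≈ 32.5 g

Cooling the water to 0 °C releases 469×4.18×5.53 = 10841 J.
To melt every bit of ice: 273×334 = 91182 J.
Since 10841 < 91182 J, not all the ice melts; equilibrium is at 0 °C.
m_melted×334 = 10841  ⇒  m_melted ≈ 32.46 g.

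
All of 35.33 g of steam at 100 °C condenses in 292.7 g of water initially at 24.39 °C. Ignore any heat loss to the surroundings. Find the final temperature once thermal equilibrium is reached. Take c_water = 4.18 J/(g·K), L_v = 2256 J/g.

T_f ≈ 90.7 °C

Conservation of energy gives ΣQ = 0:
condense steam: −35.33·2256 = −79704; condensed water 100 °C→T: 147.68(T − 100); original water: 1223.5(T − 24.39)
1371.2 T = 79704 + 14768 + 29841 = 124313
T ≈ 90.66 °C — below 100 °C, confirming all the steam condensed.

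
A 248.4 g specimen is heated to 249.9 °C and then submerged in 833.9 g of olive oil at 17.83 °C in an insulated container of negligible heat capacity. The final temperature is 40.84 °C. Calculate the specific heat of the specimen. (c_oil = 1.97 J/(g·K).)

c ≈ 0.728 J/(g·K)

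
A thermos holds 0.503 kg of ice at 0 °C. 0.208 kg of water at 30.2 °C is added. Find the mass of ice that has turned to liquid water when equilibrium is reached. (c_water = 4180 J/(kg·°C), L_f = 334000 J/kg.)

Cooling the water to 0 °C releases 0.208×4180×30.2 = 26257 J.
To melt every bit of ice: 0.503×334000 = 168002 J.
26257 J < 168002 J, so only part of the ice melts and the system sits at 0 °C.
m_melted×334000 = 26257  ⇒  m_melted ≈ 0.07861 kg.

m_melted ≈ 0.0786 kg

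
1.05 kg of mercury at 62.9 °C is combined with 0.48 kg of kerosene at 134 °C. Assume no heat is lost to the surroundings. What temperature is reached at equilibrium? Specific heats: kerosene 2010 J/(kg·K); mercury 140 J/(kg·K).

T_f ≈ 124.6 °C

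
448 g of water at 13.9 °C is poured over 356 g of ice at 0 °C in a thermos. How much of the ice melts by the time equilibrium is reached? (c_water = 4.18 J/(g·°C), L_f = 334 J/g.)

Cooling the water to 0 °C releases 448·4.18·13.9 = 26030 J.
Fully melting the ice requires m_ice L_f = 356·334 = 118904 J.
26030 J < 118904 J, so only part of the ice melts and the system sits at 0 °C.
m_melt = 26030 / L_f = 77.93 g.

m_melted ≈ 77.9 g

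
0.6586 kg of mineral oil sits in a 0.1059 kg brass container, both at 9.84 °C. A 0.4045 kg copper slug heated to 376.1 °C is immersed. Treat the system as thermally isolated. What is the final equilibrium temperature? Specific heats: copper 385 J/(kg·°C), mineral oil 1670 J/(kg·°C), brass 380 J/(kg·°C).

T_f ≈ 53.9 °C

Conservation of energy gives ΣQ = 0:
0.4045*385*(T − 376.1) + 0.6586*1670*(T − 9.84) + 0.1059*380*(T − 9.84) = 0
1295.8 T = 69790
T = 69790/1295.8 ≈ 53.86 °C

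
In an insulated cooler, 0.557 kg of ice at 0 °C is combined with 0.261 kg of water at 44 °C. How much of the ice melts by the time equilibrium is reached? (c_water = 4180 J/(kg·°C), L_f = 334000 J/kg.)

m_melted ≈ 0.144 kg

Water can give up m c ΔT = 0.261·4180·44 = 48003 J before reaching 0 °C.
To melt every bit of ice: 0.557·334000 = 186038 J.
48003 J < 186038 J, so only part of the ice melts and the system sits at 0 °C.
m_melted·334000 = 48003  ⇒  m_melted ≈ 0.1437 kg.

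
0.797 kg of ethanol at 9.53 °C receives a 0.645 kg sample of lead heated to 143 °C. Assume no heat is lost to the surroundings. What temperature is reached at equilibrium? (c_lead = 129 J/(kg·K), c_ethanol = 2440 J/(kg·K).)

T_f ≈ 15.0 °C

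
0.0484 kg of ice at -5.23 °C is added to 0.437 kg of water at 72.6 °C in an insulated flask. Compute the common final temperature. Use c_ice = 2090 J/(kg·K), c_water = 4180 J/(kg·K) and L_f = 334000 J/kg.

T_f ≈ 57.1 °C

Heat gained plus heat lost sum to zero:
ice -5.23→0 °C: 0.0484×2090×5.23 = 529.05; fusion: m_ice L_f = 0.0484×334000 = 16166; warm the meltwater: 202.31 T; water: 1826.7(T − 72.6)
2029 T = 132616 − 16695 = 115921
T ≈ 57.13 °C (positive, so assuming full melt was valid).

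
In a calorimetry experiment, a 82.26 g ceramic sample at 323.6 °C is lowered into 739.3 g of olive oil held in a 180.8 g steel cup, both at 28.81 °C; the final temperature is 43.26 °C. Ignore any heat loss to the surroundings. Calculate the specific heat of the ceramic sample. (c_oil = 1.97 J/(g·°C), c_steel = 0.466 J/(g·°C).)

c ≈ 0.965 J/(g·°C)

Let T be the final temperature. ΣQ_i = 0:
82.26·c·(43.26 − 323.6) + 739.3·1.97·(43.26 − 28.81) + 180.8·0.466·(43.26 − 28.81) = 0
-23061 c = -22263
c = -22263/-23061 ≈ 0.9654 J/(g·°C)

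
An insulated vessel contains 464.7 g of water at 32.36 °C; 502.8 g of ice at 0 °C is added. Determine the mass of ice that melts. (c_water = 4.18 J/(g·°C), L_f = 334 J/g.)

m_melted ≈ 188 g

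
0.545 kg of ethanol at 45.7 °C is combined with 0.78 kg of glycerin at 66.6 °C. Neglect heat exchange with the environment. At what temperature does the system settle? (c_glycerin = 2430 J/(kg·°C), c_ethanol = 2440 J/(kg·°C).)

T_f ≈ 58.0 °C

Heat gained plus heat lost sum to zero:
0.78×2430×(T − 66.6) + 0.545×2440×(T − 45.7) = 0
1895.4(T − 66.6) + 1329.8(T − 45.7) = 0
(1895.4 + 1329.8) T = 1895.4×66.6 + 1329.8×45.7
T = 187006/3225.2 ≈ 57.98 °C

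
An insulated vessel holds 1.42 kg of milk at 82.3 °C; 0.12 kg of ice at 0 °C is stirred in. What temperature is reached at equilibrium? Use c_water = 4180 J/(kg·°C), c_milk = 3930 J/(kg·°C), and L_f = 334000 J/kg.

T_f ≈ 68.9 °C

Sum of m c ΔT and latent-heat terms is zero:
latent heat to melt: 0.12·334000 = 40080
  warm the meltwater: 501.6 T
  milk cools: 1.42·3930·(T − 82.3) = 5580.6(T − 82.3)
6082.2 T = 459283 − 40080 = 419203
T ≈ 68.92 °C. Since T > 0 °C, the all-ice-melts assumption holds.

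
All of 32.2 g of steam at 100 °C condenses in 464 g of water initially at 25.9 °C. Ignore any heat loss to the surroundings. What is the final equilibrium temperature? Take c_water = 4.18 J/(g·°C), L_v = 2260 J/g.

Net heat exchanged in the isolated system is zero:
condense steam: −32.2×2260 = −72772; condensed water 100 °C→T: 134.6(T − 100); water warms: 464×4.18×(T − 25.9) = 1939.5(T − 25.9)
2074.1 T = 72772 + 13460 + 50234 = 136465
T ≈ 65.79 °C — below 100 °C, confirming all the steam condensed.

T_f ≈ 65.8 °C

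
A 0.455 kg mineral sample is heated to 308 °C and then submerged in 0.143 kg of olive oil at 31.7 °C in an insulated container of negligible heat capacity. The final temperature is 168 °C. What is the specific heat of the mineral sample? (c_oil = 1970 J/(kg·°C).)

Conservation of energy gives ΣQ = 0:
0.455×c×(168 − 308) + 0.143×1970×(168 − 31.7) = 0
-63.7 c = -38397
c = -38397/-63.7 ≈ 602.8 J/(kg·°C)

c ≈ 603 J/(kg·°C)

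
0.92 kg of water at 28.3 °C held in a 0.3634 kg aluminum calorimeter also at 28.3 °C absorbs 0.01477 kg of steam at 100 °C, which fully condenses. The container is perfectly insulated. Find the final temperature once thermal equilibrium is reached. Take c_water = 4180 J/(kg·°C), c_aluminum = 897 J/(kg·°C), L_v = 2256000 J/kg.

Setting the total heat transfer to zero:
latent heat released on condensation: 0.01477×2256000 = 33321
  condensed water 100 °C→T: 61.74(T − 100)
  water warms: 0.92×4180×(T − 28.3) = 3845.6(T − 28.3)
  aluminum cup: 0.3634×897×(T − 28.3) = 325.97(T − 28.3)
4233.3 T = 33321 + 6173.9 + 118055 = 157550
T ≈ 37.22 °C, under the boiling point, so the assumption holds.

T_f ≈ 37.2 °C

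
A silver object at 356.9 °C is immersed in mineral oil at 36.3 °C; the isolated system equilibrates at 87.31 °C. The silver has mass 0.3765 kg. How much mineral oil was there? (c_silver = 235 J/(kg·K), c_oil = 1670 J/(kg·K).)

Heat lost by the silver = heat gained by the oil:
0.3765×235×(356.9 − 87.31) = m×1670×(87.31 − 36.3)
85187 m = 23853  ⇒  m ≈ 0.28 kg

m ≈ 0.28 kg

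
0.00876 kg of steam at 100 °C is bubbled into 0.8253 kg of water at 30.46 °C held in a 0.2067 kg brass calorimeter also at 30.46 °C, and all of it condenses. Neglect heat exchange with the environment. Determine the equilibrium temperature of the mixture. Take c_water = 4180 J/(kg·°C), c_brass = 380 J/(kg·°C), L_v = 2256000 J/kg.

T_f ≈ 36.7 °C

Conservation of energy gives ΣQ = 0:
steam→water at 100 °C releases m L_v = 0.00876×2256000 = 19763
  condensed water 100 °C→T: 36.62(T − 100)
  water warms: 0.8253×4180×(T − 30.46) = 3449.8(T − 30.46)
  cup: 78.55(T − 30.46)
3564.9 T = 19763 + 3661.7 + 107472 = 130896
T ≈ 36.72 °C — below 100 °C, confirming all the steam condensed.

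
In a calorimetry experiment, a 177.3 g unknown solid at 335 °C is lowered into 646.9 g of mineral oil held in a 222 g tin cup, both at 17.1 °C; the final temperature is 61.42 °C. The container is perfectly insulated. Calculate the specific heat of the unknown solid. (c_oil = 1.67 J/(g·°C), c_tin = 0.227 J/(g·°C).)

c ≈ 1.03 J/(g·°C)

Energy conservation, ΣQ = 0:
177.3×c×(61.42 − 335) + 646.9×1.67×(61.42 − 17.1) + 222×0.227×(61.42 − 17.1) = 0
-48506 c = -50113
c = -50113/-48506 ≈ 1.033 J/(g·°C)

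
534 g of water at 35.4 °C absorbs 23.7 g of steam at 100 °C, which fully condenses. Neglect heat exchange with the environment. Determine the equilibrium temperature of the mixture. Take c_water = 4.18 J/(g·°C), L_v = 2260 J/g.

Setting the total heat transfer to zero:
steam→water at 100 °C releases m L_v = 23.7×2260 = 53562
  condensed water 100 °C→T: 99.07(T − 100)
  water warms: 534×4.18×(T − 35.4) = 2232.1(T − 35.4)
2331.2 T = 53562 + 9906.6 + 79017 = 142486
T ≈ 61.12 °C, under the boiling point, so the assumption holds.

T_f ≈ 61.1 °C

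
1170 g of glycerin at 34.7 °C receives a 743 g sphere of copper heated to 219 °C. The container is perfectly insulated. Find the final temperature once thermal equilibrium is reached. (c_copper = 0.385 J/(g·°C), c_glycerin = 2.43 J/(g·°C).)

With ΣQ=0 the equilibrium temperature is the m·c-weighted mean:
T_f = (286.06·219 + 2843.1·34.7) / (286.06 + 2843.1)
    = 161302 / 3129.2 ≈ 51.55 °C

T_f ≈ 51.5 °C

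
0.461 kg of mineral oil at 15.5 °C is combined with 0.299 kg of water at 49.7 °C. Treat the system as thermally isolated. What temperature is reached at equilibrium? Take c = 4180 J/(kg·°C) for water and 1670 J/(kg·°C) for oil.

T_f ≈ 36.7 °C

Taking heat into each body as positive, Σ m c ΔT = 0:
0.299·4180·(T − 49.7) + 0.461·1670·(T − 15.5) = 0
1249.8(T − 49.7) + 769.87(T − 15.5) = 0
2019.7 T = 74049
T = 74049/2019.7 ≈ 36.66 °C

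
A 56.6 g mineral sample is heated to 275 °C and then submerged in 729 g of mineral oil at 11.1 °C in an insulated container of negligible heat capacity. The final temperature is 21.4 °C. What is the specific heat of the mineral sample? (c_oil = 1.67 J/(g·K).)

Setting the total heat transfer to zero:
56.6·c·(21.4 − 275) + 729·1.67·(21.4 − 11.1) = 0
-14354 c = -12540
c = -12540/-14354 ≈ 0.8736 J/(g·K)

c ≈ 0.874 J/(g·K)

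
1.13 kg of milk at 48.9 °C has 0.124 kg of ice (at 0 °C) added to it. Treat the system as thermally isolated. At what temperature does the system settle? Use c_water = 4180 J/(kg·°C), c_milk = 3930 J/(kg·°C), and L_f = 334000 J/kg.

Energy conservation, ΣQ = 0:
fusion: m_ice L_f = 0.124×334000 = 41416
  warm the meltwater: 518.32 T
  milk: 4440.9(T − 48.9)
4959.2 T = 217160 − 41416 = 175744
T ≈ 35.44 °C (positive, so assuming full melt was valid).

T_f ≈ 35.4 °C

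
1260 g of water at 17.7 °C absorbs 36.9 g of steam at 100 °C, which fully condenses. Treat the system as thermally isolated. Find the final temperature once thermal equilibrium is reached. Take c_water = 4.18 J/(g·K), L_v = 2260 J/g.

T_f ≈ 35.4 °C

Energy conservation, ΣQ = 0:
latent heat released on condensation: 36.9·2260 = 83394
  condensed water 100 °C→T: 154.24(T − 100)
  original water: 5266.8(T − 17.7)
5421 T = 83394 + 15424 + 93222 = 192041
T ≈ 35.43 °C (< 100 °C, so full condensation is consistent).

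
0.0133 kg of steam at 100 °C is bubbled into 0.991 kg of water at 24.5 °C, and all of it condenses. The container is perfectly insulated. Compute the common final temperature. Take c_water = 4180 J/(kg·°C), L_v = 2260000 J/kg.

Energy conservation, ΣQ = 0:
condense steam: −0.0133×2260000 = −30058
  condensate cools 100→T: 0.0133×4180×(T − 100) = 55.59(T − 100)
  water warms: 0.991×4180×(T − 24.5) = 4142.4(T − 24.5)
4198 T = 30058 + 5559.4 + 101488 = 137106
T ≈ 32.66 °C — below 100 °C, confirming all the steam condensed.

T_f ≈ 32.7 °C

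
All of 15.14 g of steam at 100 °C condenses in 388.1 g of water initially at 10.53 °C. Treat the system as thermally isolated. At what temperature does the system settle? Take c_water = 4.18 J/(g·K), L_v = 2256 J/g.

T_f ≈ 34.2 °C

Energy conservation, ΣQ = 0:
condense steam: −15.14×2256 = −34156; condensate cools 100→T: 15.14×4.18×(T − 100) = 63.29(T − 100); original water: 1622.3(T − 10.53)
1685.5 T = 34156 + 6328.5 + 17082 = 57567
T ≈ 34.15 °C (< 100 °C, so full condensation is consistent).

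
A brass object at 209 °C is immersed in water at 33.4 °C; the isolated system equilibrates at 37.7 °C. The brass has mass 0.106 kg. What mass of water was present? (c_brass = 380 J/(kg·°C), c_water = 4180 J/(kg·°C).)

Heat gained plus heat lost sum to zero:
0.106·380·(37.7 − 209) + m·4180·(37.7 − 33.4) = 0
17974 m = 6900
m = 6900/17974 ≈ 0.3839 kg

m ≈ 0.384 kg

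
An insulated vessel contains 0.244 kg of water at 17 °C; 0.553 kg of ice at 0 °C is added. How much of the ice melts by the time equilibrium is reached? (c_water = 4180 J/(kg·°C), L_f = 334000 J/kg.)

Heat available from the water dropping to 0 °C: 0.244×4180×17 = 17339 J.
Fully melting the ice requires m_ice L_f = 0.553×334000 = 184702 J.
That's not enough to melt it all — equilibrium is at 0 °C with ice remaining.
m_melt = 17339 / L_f = 0.05191 kg.

m_melted ≈ 0.0519 kg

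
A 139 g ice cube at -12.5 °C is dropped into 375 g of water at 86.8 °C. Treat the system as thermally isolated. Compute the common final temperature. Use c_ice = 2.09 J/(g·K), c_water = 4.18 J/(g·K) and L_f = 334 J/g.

T_f ≈ 40.0 °C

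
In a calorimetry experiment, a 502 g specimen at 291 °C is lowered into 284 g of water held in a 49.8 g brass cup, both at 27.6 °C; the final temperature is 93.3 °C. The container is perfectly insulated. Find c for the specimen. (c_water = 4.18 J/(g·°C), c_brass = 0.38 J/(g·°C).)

c ≈ 0.798 J/(g·°C)

Setting the total heat transfer to zero:
502·c·(93.3 − 291) + 284·4.18·(93.3 − 27.6) + 49.8·0.38·(93.3 − 27.6) = 0
-99245 c = -79237
c = -79237/-99245 ≈ 0.7984 J/(g·°C)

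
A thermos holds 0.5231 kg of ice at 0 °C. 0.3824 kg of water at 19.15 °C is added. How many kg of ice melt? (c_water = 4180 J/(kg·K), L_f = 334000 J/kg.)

Cooling the water to 0 °C releases 0.3824×4180×19.15 = 30610 J.
Fully melting the ice requires m_ice L_f = 0.5231×334000 = 174715 J.
30610 J < 174715 J, so only part of the ice melts and the system sits at 0 °C.
m_melt = 30610 / L_f = 0.09165 kg.

m_melted ≈ 0.0916 kg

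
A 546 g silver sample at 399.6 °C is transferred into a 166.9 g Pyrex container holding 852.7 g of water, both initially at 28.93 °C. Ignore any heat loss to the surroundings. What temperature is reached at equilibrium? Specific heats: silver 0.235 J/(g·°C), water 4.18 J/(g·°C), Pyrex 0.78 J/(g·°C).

T_f ≈ 41.4 °C

Setting the total heat transfer to zero:
546*0.235*(T − 399.6) + 852.7*4.18*(T − 28.93) + 166.9*0.78*(T − 28.93) = 0
(128.31 + 3564.3 + 130.18) T = 128.31*399.6 + 3564.3*28.93 + 130.18*28.93
T = 158154/3822.8 ≈ 41.37 °C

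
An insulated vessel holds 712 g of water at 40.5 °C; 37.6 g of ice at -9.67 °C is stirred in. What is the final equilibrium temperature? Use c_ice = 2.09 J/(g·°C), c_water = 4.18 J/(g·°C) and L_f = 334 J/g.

T_f ≈ 34.2 °C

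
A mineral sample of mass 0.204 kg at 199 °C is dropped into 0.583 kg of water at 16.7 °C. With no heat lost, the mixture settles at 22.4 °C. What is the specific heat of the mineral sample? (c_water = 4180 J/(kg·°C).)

c ≈ 386 J/(kg·°C)

Heat lost by the mineral sample = heat gained by the water:
0.204·c·(199 − 22.4) = 0.583·4180·(22.4 − 16.7)
36.03 c = 13891  ⇒  c ≈ 385.6 J/(kg·°C)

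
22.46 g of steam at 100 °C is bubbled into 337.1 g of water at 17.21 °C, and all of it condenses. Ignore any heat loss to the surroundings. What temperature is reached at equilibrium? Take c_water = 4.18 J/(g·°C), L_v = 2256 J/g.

T_f ≈ 56.1 °C

Conservation of energy gives ΣQ = 0:
steam→water at 100 °C releases m L_v = 22.46×2256 = 50670; condensate cools 100→T: 22.46×4.18×(T − 100) = 93.88(T − 100); original water: 1409.1(T − 17.21)
1503 T = 50670 + 9388.3 + 24250 = 84308
T ≈ 56.09 °C, under the boiling point, so the assumption holds.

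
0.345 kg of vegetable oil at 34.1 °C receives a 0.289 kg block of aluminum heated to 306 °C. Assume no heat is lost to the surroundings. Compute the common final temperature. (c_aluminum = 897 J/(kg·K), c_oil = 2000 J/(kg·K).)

T_f ≈ 108.4 °C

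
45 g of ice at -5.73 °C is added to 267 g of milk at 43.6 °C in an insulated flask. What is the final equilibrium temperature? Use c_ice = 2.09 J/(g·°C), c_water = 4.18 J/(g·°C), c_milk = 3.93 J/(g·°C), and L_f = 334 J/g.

T_f ≈ 24.4 °C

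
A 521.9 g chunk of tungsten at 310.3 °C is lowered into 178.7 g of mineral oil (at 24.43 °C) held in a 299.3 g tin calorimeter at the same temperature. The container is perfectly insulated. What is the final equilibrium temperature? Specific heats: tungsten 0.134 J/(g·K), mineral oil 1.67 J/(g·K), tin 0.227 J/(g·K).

T_f ≈ 70.3 °C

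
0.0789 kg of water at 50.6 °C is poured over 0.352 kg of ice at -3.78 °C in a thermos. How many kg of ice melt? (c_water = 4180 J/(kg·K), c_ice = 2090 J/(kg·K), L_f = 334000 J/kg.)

Heat available from the water dropping to 0 °C: 0.0789·4180·50.6 = 16688 J.
Warming the ice to 0 °C takes 0.352·2090·3.78 = 2780.9 J, leaving 13907 J for melting.
Melting all 0.352 kg of ice would need 0.352·334000 = 117568 J.
That's not enough to melt it all — equilibrium is at 0 °C with ice remaining.
m_melted·334000 = 13907  ⇒  m_melted ≈ 0.04164 kg.

m_melted ≈ 0.0416 kg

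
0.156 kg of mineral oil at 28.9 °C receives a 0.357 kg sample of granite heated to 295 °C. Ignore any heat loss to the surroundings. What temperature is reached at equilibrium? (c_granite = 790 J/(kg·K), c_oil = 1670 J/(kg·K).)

T_f ≈ 167.2 °C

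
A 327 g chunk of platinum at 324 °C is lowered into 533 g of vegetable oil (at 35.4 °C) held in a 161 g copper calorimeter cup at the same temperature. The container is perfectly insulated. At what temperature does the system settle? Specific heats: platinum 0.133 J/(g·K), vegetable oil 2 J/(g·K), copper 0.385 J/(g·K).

T_f ≈ 46.1 °C

Conservation of energy gives ΣQ = 0:
327*0.133*(T − 324) + 533*2*(T − 35.4) + 161*0.385*(T − 35.4) = 0
1171.5 T = 54022
T ≈ 46.11 °C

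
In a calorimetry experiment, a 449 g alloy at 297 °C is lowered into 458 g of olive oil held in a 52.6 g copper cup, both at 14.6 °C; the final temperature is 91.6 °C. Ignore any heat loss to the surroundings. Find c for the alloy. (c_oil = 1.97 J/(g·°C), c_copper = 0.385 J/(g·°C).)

Taking heat into each body as positive, Σ m c ΔT = 0:
449×c×(91.6 − 297) + 458×1.97×(91.6 − 14.6) + 52.6×0.385×(91.6 − 14.6) = 0
-92225 c = -71033
c = -71033/-92225 ≈ 0.7702 J/(g·°C)

c ≈ 0.77 J/(g·°C)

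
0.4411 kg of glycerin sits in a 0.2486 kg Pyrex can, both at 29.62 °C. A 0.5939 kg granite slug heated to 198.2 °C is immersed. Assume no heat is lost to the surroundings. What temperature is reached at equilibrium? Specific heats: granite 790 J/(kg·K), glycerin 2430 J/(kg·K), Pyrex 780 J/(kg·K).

T_f ≈ 75.2 °C

Setting the total heat transfer to zero:
0.5939×790×(T − 198.2) + 0.4411×2430×(T − 29.62) + 0.2486×780×(T − 29.62) = 0
(469.18 + 1071.9 + 193.91) T = 469.18×198.2 + 1071.9×29.62 + 193.91×29.62
T = 130484 / 1735 = 75.2 °C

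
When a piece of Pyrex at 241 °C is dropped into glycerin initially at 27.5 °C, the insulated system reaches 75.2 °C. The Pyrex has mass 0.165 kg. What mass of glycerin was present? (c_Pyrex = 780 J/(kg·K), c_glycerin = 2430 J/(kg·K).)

m ≈ 0.184 kg

Heat lost by the Pyrex = heat gained by the glycerin:
0.165×780×(241 − 75.2) = m×2430×(75.2 − 27.5)
115911 m = 21338  ⇒  m ≈ 0.1841 kg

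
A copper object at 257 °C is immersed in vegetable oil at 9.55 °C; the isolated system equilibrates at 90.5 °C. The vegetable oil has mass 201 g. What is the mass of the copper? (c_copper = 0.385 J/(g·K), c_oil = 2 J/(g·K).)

m ≈ 508 g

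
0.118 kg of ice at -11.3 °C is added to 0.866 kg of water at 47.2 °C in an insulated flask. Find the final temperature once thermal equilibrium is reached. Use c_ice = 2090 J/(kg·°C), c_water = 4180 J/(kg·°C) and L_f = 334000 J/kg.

T_f ≈ 31.3 °C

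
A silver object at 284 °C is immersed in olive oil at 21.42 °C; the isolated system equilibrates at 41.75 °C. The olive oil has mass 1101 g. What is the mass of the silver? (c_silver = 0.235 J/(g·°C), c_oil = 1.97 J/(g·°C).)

Heat lost by the silver = heat gained by the oil:
m×0.235×(284 − 41.75) = 1101×1.97×(41.75 − 21.42)
56.93 m = 44095  ⇒  m ≈ 774.6 g

m ≈ 775 g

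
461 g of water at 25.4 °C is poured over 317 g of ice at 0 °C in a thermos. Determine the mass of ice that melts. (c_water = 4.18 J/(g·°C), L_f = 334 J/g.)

Water can give up m c ΔT = 461·4.18·25.4 = 48945 J before reaching 0 °C.
To melt every bit of ice: 317·334 = 105878 J.
That's not enough to melt it all — equilibrium is at 0 °C with ice remaining.
m_melted·334 = 48945  ⇒  m_melted ≈ 146.5 g.

m_melted ≈ 147 g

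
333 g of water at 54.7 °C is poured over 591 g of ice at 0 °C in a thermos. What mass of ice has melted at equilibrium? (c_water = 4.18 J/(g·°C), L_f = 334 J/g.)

m_melted ≈ 228 g

Cooling the water to 0 °C releases 333·4.18·54.7 = 76139 J.
To melt every bit of ice: 591·334 = 197394 J.
76139 J < 197394 J, so only part of the ice melts and the system sits at 0 °C.
m_melt = 76139 / L_f = 228 g.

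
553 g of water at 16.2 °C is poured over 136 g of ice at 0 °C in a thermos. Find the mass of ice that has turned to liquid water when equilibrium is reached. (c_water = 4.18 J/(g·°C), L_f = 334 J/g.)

Water can give up m c ΔT = 553×4.18×16.2 = 37447 J before reaching 0 °C.
To melt every bit of ice: 136×334 = 45424 J.
37447 J < 45424 J, so only part of the ice melts and the system sits at 0 °C.
Mass melted = 37447/334 ≈ 112.1 g.

m_melted ≈ 112 g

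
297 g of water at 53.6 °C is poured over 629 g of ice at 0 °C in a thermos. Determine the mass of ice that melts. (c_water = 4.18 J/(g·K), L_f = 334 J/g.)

Water can give up m c ΔT = 297×4.18×53.6 = 66542 J before reaching 0 °C.
Fully melting the ice requires m_ice L_f = 629×334 = 210086 J.
Since 66542 < 210086 J, not all the ice melts; equilibrium is at 0 °C.
m_melted×334 = 66542  ⇒  m_melted ≈ 199.2 g.

m_melted ≈ 199 g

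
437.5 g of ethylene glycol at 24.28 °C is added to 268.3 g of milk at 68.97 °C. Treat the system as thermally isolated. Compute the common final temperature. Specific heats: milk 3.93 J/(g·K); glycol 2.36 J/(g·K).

T_f is the heat-capacity-weighted average of the initial temperatures:
T_f = (1054.4*68.97 + 1032.5*24.28) / (1054.4 + 1032.5)
    = 97792 / 2086.9 ≈ 46.86 °C

T_f ≈ 46.9 °C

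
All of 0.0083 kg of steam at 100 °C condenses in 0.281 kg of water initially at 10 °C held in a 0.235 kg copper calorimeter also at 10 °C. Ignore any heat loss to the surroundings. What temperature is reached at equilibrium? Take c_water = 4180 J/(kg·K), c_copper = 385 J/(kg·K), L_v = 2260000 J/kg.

T_f ≈ 26.8 °C

Let T be the final temperature. ΣQ_i = 0:
steam→water at 100 °C releases m L_v = 0.0083×2260000 = 18758
  condensate cools 100→T: 0.0083×4180×(T − 100) = 34.69(T − 100)
  original water: 1174.6(T − 10)
  copper cup: 0.235×385×(T − 10) = 90.47(T − 10)
1299.7 T = 18758 + 3469.4 + 12651 = 34878
T ≈ 26.83 °C — below 100 °C, confirming all the steam condensed.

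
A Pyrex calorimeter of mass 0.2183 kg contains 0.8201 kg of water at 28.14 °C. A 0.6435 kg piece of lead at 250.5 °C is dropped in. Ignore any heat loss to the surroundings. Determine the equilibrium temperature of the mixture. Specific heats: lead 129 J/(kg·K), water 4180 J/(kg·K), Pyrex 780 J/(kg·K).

T_f is the heat-capacity-weighted average of the initial temperatures:
T_f = (83.01*250.5 + 3428*28.14 + 170.27*28.14) / (83.01 + 3428 + 170.27)
    = 122050 / 3681.3 ≈ 33.15 °C

T_f ≈ 33.2 °C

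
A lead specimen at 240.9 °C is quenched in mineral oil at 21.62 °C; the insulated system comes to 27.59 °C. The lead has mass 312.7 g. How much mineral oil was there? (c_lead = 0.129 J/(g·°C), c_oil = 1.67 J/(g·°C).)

m ≈ 863 g

|Q_lead| = |Q_oil|:
312.7×0.129×(240.9 − 27.59) = m×1.67×(27.59 − 21.62)
9.97 m = 8604.6  ⇒  m ≈ 863.1 g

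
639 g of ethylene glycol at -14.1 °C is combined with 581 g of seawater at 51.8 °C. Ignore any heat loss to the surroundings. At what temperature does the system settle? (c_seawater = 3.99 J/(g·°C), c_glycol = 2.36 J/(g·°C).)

Setting the total heat transfer to zero:
581·3.99·(T − 51.8) + 639·2.36·(T − (-14.1)) = 0
2318.2(T − 51.8) + 1508(T − (-14.1)) = 0
(2318.2 + 1508) T = 2318.2·51.8 + 1508·(-14.1)
T = 98819 / 3826.2 = 25.8 °C

T_f ≈ 25.8 °C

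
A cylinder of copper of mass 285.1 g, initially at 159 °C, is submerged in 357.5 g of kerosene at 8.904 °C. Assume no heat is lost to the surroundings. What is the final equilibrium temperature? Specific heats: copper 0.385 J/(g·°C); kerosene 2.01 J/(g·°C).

Heat lost by the copper equals heat gained by the kerosene:
285.1*0.385*(159 − T) = 357.5*2.01*(T − 8.904)
109.76(159 − T) = 718.57(T − 8.904)
828.34 T = 23851  ⇒  T ≈ 28.79 °C

T_f ≈ 28.8 °C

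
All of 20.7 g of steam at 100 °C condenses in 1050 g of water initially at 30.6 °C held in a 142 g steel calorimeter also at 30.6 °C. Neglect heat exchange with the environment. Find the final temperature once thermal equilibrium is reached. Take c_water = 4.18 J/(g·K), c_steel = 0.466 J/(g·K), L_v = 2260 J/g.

T_f ≈ 42.2 °C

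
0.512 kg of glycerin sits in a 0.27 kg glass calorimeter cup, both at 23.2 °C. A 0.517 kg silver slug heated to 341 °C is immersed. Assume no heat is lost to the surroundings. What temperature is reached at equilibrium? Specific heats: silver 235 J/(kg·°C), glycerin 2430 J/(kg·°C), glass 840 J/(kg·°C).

T_f ≈ 47.4 °C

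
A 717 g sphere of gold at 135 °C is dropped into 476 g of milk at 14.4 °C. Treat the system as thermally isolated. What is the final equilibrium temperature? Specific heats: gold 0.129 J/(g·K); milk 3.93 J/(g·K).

Heat lost by the gold equals heat gained by the milk:
717×0.129×(135 − T) = 476×3.93×(T − 14.4)
92.49(135 − T) = 1870.7(T − 14.4)
1963.2 T = 39424  ⇒  T ≈ 20.08 °C

T_f ≈ 20.1 °C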